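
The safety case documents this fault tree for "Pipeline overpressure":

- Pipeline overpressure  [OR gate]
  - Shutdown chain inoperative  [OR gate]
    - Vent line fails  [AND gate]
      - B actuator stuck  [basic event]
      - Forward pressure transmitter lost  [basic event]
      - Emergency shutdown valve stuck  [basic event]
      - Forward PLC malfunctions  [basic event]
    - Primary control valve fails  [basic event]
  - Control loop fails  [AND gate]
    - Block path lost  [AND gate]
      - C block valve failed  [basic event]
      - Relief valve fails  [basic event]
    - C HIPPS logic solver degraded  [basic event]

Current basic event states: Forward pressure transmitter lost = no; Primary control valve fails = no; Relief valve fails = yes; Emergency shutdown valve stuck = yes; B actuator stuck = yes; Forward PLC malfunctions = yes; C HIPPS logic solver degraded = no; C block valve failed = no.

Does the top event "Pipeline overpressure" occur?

No

Vent line fails [AND]: B actuator stuck=occurs, Forward pressure transmitter lost=not, Emergency shutdown valve stuck=occurs, Forward PLC malfunctions=occurs → not all inputs occur → does not occur.
Shutdown chain inoperative [OR]: Vent line fails=not, Primary control valve fails=not → no input occurs → does not occur.
Block path lost [AND]: C block valve failed=not, Relief valve fails=occurs → not all inputs occur → does not occur.
Control loop fails [AND]: Block path lost=not, C HIPPS logic solver degraded=not → not all inputs occur → does not occur.
Pipeline overpressure [OR]: Shutdown chain inoperative=not, Control loop fails=not → no input occurs → does not occur.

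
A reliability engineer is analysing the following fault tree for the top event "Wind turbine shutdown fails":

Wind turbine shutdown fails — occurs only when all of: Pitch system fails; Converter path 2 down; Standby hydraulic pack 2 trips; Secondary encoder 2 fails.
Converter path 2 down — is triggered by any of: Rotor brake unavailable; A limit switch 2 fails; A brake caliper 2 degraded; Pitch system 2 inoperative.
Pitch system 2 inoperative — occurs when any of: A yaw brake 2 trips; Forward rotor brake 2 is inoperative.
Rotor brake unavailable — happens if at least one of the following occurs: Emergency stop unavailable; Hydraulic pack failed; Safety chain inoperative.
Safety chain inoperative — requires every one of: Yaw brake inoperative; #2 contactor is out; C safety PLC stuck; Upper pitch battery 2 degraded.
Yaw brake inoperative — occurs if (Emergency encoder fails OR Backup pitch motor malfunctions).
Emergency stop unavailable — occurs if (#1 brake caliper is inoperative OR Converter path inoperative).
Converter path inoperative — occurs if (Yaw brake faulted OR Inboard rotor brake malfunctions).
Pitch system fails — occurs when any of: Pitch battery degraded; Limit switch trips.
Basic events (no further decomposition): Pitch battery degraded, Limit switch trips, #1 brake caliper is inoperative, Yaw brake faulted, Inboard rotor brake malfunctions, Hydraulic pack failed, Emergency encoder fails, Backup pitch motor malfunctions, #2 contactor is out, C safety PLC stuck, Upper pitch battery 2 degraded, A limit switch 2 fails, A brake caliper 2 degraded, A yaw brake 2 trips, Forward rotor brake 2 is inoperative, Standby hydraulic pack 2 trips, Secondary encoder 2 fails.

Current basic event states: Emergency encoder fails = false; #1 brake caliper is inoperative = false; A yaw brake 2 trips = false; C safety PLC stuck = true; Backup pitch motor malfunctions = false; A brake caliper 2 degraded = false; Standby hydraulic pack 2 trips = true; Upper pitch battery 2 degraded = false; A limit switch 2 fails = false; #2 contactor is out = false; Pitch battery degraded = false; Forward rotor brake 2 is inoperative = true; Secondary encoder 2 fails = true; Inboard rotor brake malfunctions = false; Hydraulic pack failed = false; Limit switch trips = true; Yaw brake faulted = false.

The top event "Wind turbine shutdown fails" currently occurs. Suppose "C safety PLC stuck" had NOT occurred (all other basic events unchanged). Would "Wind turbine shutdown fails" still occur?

Counterfactual: set "C safety PLC stuck" to not occurred.
Pitch system fails [OR]: Pitch battery degraded=not, Limit switch trips=occurs → at least one input occurs → occurs.
Converter path inoperative [OR]: Yaw brake faulted=not, Inboard rotor brake malfunctions=not → no input occurs → does not occur.
Emergency stop unavailable [OR]: #1 brake caliper is inoperative=not, Converter path inoperative=not → no input occurs → does not occur.
Yaw brake inoperative [OR]: Emergency encoder fails=not, Backup pitch motor malfunctions=not → no input occurs → does not occur.
Safety chain inoperative [AND]: Yaw brake inoperative=not, #2 contactor is out=not, C safety PLC stuck=not, Upper pitch battery 2 degraded=not → not all inputs occur → does not occur.
Rotor brake unavailable [OR]: Emergency stop unavailable=not, Hydraulic pack failed=not, Safety chain inoperative=not → no input occurs → does not occur.
Pitch system 2 inoperative [OR]: A yaw brake 2 trips=not, Forward rotor brake 2 is inoperative=occurs → at least one input occurs → occurs.
Converter path 2 down [OR]: Rotor brake unavailable=not, A limit switch 2 fails=not, A brake caliper 2 degraded=not, Pitch system 2 inoperative=occurs → at least one input occurs → occurs.
Wind turbine shutdown fails [AND]: Pitch system fails=occurs, Converter path 2 down=occurs, Standby hydraulic pack 2 trips=occurs, Secondary encoder 2 fails=occurs → all inputs occur → occurs.

Yes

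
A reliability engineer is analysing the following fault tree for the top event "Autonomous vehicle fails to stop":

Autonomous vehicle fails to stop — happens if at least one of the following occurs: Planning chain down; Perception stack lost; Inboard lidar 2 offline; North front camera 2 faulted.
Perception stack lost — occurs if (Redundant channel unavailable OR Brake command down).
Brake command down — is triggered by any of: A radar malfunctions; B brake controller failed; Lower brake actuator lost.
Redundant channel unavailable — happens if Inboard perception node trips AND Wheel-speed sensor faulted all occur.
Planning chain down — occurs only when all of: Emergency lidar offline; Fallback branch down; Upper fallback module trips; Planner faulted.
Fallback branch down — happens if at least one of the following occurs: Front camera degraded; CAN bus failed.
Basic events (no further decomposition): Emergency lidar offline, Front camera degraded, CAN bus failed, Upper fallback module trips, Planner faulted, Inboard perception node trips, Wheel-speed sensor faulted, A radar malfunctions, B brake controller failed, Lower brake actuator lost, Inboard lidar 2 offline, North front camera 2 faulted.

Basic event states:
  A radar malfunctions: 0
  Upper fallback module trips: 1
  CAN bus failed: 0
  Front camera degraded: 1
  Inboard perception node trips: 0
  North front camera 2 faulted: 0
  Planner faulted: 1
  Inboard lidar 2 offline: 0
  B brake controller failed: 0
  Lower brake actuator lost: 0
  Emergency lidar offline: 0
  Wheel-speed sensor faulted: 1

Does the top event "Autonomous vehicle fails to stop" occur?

Fallback branch down [OR]: Front camera degraded=occurs, CAN bus failed=not → at least one input occurs → occurs.
Planning chain down [AND]: Emergency lidar offline=not, Fallback branch down=occurs, Upper fallback module trips=occurs, Planner faulted=occurs → not all inputs occur → does not occur.
Redundant channel unavailable [AND]: Inboard perception node trips=not, Wheel-speed sensor faulted=occurs → not all inputs occur → does not occur.
Brake command down [OR]: A radar malfunctions=not, B brake controller failed=not, Lower brake actuator lost=not → no input occurs → does not occur.
Perception stack lost [OR]: Redundant channel unavailable=not, Brake command down=not → no input occurs → does not occur.
Autonomous vehicle fails to stop [OR]: Planning chain down=not, Perception stack lost=not, Inboard lidar 2 offline=not, North front camera 2 faulted=not → no input occurs → does not occur.

No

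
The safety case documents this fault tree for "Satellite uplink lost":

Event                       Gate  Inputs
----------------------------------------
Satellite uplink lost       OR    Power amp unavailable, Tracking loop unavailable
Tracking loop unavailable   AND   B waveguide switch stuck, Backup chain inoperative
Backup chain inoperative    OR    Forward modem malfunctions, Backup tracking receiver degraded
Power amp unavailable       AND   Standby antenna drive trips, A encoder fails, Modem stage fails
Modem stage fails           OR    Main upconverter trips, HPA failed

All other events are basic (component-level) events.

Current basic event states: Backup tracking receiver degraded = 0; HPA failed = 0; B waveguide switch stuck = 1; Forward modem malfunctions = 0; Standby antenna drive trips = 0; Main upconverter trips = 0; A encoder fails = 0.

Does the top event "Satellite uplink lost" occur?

Modem stage fails [OR]: Main upconverter trips=not, HPA failed=not → no input occurs → does not occur.
Power amp unavailable [AND]: Standby antenna drive trips=not, A encoder fails=not, Modem stage fails=not → not all inputs occur → does not occur.
Backup chain inoperative [OR]: Forward modem malfunctions=not, Backup tracking receiver degraded=not → no input occurs → does not occur.
Tracking loop unavailable [AND]: B waveguide switch stuck=occurs, Backup chain inoperative=not → not all inputs occur → does not occur.
Satellite uplink lost [OR]: Power amp unavailable=not, Tracking loop unavailable=not → no input occurs → does not occur.

No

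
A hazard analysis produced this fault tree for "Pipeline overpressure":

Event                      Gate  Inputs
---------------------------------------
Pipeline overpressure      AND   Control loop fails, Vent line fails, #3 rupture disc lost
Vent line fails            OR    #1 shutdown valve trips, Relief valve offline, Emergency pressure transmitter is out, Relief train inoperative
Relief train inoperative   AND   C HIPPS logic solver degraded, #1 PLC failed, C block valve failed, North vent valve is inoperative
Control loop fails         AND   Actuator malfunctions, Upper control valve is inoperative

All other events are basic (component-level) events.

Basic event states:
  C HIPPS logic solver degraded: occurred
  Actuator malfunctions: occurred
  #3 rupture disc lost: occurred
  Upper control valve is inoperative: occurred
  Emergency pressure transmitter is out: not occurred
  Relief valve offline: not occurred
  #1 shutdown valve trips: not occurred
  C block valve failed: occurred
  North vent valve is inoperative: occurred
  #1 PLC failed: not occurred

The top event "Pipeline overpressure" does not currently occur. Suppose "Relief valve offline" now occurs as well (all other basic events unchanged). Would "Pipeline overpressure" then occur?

Yes

Counterfactual: set "Relief valve offline" to occurred.
Control loop fails [AND]: Actuator malfunctions=occurs, Upper control valve is inoperative=occurs → all inputs occur → occurs.
Relief train inoperative [AND]: C HIPPS logic solver degraded=occurs, #1 PLC failed=not, C block valve failed=occurs, North vent valve is inoperative=occurs → not all inputs occur → does not occur.
Vent line fails [OR]: #1 shutdown valve trips=not, Relief valve offline=occurs, Emergency pressure transmitter is out=not, Relief train inoperative=not → at least one input occurs → occurs.
Pipeline overpressure [AND]: Control loop fails=occurs, Vent line fails=occurs, #3 rupture disc lost=occurs → all inputs occur → occurs.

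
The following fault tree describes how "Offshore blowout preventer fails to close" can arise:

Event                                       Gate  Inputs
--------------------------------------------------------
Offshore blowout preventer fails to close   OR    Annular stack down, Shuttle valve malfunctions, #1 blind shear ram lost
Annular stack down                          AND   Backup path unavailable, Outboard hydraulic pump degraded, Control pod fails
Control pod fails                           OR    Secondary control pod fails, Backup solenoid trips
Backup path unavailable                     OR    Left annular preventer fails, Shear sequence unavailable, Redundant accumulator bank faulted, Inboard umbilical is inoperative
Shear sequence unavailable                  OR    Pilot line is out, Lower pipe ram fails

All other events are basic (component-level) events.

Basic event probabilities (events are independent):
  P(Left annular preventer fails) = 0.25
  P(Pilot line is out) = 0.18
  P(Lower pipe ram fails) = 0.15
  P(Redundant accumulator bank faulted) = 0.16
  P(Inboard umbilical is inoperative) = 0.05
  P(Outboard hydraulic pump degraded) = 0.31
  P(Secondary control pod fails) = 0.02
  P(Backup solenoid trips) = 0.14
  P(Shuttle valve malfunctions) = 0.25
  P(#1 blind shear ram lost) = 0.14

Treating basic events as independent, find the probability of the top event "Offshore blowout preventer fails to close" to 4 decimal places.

0.3733

P(Shear sequence unavailable) [OR] = 1 − (1−0.18) × (1−0.15) = 0.303000
P(Backup path unavailable) [OR] = 1 − (1−0.25) × (1−0.303000) × (1−0.16) × (1−0.05) = 0.582846
P(Control pod fails) [OR] = 1 − (1−0.02) × (1−0.14) = 0.157200
P(Annular stack down) [AND] = 0.582846 × 0.31 × 0.157200 = 0.028403
P(Offshore blowout preventer fails to close) [OR] = 1 − (1−0.028403) × (1−0.25) × (1−0.14) = 0.373320
Rounded to 4 decimal places: P(Offshore blowout preventer fails to close) ≈ 0.3733.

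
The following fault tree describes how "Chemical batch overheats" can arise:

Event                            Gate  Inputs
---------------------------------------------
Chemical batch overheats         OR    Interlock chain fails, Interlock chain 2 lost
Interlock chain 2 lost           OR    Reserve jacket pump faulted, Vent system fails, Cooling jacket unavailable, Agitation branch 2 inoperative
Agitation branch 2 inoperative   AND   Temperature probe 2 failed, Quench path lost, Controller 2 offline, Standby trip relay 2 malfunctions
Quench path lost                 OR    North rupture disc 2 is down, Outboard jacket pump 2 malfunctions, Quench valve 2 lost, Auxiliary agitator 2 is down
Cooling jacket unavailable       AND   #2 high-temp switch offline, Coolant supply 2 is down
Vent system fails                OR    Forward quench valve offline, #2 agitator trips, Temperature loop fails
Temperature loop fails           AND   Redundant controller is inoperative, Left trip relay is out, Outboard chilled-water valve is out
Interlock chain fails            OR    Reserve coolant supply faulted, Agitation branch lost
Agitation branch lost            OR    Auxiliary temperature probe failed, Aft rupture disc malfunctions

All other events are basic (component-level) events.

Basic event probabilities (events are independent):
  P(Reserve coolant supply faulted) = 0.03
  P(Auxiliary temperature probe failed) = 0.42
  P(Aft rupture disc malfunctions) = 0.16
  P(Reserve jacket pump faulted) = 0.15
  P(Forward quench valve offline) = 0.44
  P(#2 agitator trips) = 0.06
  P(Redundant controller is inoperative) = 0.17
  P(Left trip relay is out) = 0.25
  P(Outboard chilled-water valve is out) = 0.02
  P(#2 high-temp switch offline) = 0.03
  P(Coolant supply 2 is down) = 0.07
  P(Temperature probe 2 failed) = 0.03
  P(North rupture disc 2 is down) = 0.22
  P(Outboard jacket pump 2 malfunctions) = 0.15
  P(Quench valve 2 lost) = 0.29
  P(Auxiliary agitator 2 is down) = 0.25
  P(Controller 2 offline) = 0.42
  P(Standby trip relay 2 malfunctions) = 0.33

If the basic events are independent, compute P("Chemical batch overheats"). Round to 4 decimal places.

P(Agitation branch lost) [OR] = 1 − (1−0.42) × (1−0.16) = 0.512800
P(Interlock chain fails) [OR] = 1 − (1−0.03) × (1−0.512800) = 0.527416
P(Temperature loop fails) [AND] = 0.17 × 0.25 × 0.02 = 0.000850
P(Vent system fails) [OR] = 1 − (1−0.44) × (1−0.06) × (1−0.000850) = 0.474047
P(Cooling jacket unavailable) [AND] = 0.03 × 0.07 = 0.002100
P(Quench path lost) [OR] = 1 − (1−0.22) × (1−0.15) × (1−0.29) × (1−0.25) = 0.646953
P(Agitation branch 2 inoperative) [AND] = 0.03 × 0.646953 × 0.42 × 0.33 = 0.002690
P(Interlock chain 2 lost) [OR] = 1 − (1−0.15) × (1−0.474047) × (1−0.002100) × (1−0.002690) = 0.555079
P(Chemical batch overheats) [OR] = 1 − (1−0.527416) × (1−0.555079) = 0.789737
Rounded to 4 decimal places: P(Chemical batch overheats) ≈ 0.7897.

0.7897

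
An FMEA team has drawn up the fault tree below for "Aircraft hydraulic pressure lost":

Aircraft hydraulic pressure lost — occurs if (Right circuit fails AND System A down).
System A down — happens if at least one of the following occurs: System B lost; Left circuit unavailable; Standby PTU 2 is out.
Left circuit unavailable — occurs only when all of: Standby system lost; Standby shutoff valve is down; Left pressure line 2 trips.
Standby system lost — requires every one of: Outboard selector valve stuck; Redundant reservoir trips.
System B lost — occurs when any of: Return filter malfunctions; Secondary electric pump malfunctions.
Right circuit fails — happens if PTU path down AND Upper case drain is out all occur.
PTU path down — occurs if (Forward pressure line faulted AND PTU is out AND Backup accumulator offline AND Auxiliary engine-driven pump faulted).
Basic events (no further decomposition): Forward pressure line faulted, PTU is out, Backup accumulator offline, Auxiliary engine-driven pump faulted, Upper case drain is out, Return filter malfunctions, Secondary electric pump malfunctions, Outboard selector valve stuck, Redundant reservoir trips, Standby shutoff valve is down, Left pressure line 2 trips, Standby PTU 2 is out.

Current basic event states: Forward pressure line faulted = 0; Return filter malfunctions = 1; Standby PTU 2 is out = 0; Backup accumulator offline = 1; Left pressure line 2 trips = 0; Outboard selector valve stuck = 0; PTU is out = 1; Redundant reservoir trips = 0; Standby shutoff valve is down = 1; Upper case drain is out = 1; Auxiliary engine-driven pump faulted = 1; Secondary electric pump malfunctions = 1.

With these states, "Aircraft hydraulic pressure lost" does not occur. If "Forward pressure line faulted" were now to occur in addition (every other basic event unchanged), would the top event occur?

Yes

Counterfactual: set "Forward pressure line faulted" to occurred.
PTU path down [AND]: Forward pressure line faulted=occurs, PTU is out=occurs, Backup accumulator offline=occurs, Auxiliary engine-driven pump faulted=occurs → all inputs occur → occurs.
Right circuit fails [AND]: PTU path down=occurs, Upper case drain is out=occurs → all inputs occur → occurs.
System B lost [OR]: Return filter malfunctions=occurs, Secondary electric pump malfunctions=occurs → at least one input occurs → occurs.
Standby system lost [AND]: Outboard selector valve stuck=not, Redundant reservoir trips=not → not all inputs occur → does not occur.
Left circuit unavailable [AND]: Standby system lost=not, Standby shutoff valve is down=occurs, Left pressure line 2 trips=not → not all inputs occur → does not occur.
System A down [OR]: System B lost=occurs, Left circuit unavailable=not, Standby PTU 2 is out=not → at least one input occurs → occurs.
Aircraft hydraulic pressure lost [AND]: Right circuit fails=occurs, System A down=occurs → all inputs occur → occurs.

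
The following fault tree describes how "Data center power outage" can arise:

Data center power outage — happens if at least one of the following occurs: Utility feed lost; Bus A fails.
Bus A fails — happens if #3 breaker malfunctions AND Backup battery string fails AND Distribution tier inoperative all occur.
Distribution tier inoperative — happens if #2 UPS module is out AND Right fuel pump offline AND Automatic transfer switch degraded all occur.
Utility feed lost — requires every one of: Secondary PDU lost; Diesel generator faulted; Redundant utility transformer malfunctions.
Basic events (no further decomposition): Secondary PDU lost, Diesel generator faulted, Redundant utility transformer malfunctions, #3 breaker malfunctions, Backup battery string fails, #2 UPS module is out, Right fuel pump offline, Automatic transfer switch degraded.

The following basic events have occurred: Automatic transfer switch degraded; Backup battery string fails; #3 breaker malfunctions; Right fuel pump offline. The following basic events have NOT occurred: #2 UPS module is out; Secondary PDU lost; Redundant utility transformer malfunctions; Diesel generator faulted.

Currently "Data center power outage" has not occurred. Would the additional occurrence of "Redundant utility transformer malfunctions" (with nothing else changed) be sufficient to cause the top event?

Counterfactual: set "Redundant utility transformer malfunctions" to occurred.
Utility feed lost [AND]: Secondary PDU lost=not, Diesel generator faulted=not, Redundant utility transformer malfunctions=occurs → not all inputs occur → does not occur.
Distribution tier inoperative [AND]: #2 UPS module is out=not, Right fuel pump offline=occurs, Automatic transfer switch degraded=occurs → not all inputs occur → does not occur.
Bus A fails [AND]: #3 breaker malfunctions=occurs, Backup battery string fails=occurs, Distribution tier inoperative=not → not all inputs occur → does not occur.
Data center power outage [OR]: Utility feed lost=not, Bus A fails=not → no input occurs → does not occur.

No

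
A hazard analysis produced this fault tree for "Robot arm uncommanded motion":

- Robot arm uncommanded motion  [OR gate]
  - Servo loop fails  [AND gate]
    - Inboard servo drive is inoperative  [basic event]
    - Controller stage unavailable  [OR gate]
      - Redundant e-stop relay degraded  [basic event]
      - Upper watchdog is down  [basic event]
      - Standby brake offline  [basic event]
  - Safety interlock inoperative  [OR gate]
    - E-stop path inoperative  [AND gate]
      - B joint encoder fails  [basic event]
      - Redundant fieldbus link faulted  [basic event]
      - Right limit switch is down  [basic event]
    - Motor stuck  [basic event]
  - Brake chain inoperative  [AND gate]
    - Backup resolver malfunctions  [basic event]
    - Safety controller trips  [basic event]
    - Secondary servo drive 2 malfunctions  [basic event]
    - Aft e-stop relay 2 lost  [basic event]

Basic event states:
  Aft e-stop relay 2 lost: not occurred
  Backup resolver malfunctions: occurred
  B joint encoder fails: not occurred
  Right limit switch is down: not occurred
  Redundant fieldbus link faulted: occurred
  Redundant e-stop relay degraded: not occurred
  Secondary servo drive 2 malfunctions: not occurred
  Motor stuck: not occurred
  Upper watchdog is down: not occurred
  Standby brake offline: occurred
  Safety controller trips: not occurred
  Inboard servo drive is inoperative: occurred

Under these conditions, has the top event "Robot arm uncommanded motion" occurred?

Controller stage unavailable [OR]: Redundant e-stop relay degraded=not, Upper watchdog is down=not, Standby brake offline=occurs → at least one input occurs → occurs.
Servo loop fails [AND]: Inboard servo drive is inoperative=occurs, Controller stage unavailable=occurs → all inputs occur → occurs.
E-stop path inoperative [AND]: B joint encoder fails=not, Redundant fieldbus link faulted=occurs, Right limit switch is down=not → not all inputs occur → does not occur.
Safety interlock inoperative [OR]: E-stop path inoperative=not, Motor stuck=not → no input occurs → does not occur.
Brake chain inoperative [AND]: Backup resolver malfunctions=occurs, Safety controller trips=not, Secondary servo drive 2 malfunctions=not, Aft e-stop relay 2 lost=not → not all inputs occur → does not occur.
Robot arm uncommanded motion [OR]: Servo loop fails=occurs, Safety interlock inoperative=not, Brake chain inoperative=not → at least one input occurs → occurs.

Yes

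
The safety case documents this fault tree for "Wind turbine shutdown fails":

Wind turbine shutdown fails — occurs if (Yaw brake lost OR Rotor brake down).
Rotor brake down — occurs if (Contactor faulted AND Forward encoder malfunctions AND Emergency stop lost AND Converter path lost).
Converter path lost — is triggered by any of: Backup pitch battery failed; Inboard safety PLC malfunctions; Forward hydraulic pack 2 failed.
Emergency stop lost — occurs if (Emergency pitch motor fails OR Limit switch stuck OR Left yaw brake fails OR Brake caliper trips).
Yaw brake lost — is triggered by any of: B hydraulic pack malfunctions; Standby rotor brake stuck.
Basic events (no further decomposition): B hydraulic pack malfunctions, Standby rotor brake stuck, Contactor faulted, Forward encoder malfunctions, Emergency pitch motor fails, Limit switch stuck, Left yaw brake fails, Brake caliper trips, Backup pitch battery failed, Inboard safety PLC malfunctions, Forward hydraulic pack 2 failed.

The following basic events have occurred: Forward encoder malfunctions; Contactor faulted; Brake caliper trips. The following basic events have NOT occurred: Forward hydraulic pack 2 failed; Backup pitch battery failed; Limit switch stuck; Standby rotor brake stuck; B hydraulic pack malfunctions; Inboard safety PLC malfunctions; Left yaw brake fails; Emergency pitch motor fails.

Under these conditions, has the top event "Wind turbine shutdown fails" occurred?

No

Yaw brake lost [OR]: B hydraulic pack malfunctions=not, Standby rotor brake stuck=not → no input occurs → does not occur.
Emergency stop lost [OR]: Emergency pitch motor fails=not, Limit switch stuck=not, Left yaw brake fails=not, Brake caliper trips=occurs → at least one input occurs → occurs.
Converter path lost [OR]: Backup pitch battery failed=not, Inboard safety PLC malfunctions=not, Forward hydraulic pack 2 failed=not → no input occurs → does not occur.
Rotor brake down [AND]: Contactor faulted=occurs, Forward encoder malfunctions=occurs, Emergency stop lost=occurs, Converter path lost=not → not all inputs occur → does not occur.
Wind turbine shutdown fails [OR]: Yaw brake lost=not, Rotor brake down=not → no input occurs → does not occur.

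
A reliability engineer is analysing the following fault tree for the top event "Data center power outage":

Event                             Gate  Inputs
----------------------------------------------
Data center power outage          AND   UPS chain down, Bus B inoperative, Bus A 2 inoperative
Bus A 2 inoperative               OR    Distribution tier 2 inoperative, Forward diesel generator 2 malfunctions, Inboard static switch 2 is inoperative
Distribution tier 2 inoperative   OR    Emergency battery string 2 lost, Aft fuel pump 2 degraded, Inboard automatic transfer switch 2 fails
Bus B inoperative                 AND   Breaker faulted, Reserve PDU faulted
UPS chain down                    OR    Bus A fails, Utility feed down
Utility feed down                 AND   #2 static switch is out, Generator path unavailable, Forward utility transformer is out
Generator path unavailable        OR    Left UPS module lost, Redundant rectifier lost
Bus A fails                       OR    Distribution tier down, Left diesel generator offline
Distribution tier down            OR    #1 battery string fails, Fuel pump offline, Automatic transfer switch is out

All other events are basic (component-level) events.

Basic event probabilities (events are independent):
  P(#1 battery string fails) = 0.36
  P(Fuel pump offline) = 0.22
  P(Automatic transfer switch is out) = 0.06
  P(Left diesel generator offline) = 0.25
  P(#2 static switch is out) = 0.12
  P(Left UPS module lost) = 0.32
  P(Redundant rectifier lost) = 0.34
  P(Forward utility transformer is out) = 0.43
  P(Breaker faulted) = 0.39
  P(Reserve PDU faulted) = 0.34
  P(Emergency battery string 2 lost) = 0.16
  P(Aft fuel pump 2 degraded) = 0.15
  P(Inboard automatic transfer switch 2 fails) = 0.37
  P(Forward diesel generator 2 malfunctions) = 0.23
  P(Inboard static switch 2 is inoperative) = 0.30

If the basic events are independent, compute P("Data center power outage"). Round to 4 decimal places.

0.0661

P(Distribution tier down) [OR] = 1 − (1−0.36) × (1−0.22) × (1−0.06) = 0.530752
P(Bus A fails) [OR] = 1 − (1−0.530752) × (1−0.25) = 0.648064
P(Generator path unavailable) [OR] = 1 − (1−0.32) × (1−0.34) = 0.551200
P(Utility feed down) [AND] = 0.12 × 0.551200 × 0.43 = 0.028442
P(UPS chain down) [OR] = 1 − (1−0.648064) × (1−0.028442) = 0.658074
P(Bus B inoperative) [AND] = 0.39 × 0.34 = 0.132600
P(Distribution tier 2 inoperative) [OR] = 1 − (1−0.16) × (1−0.15) × (1−0.37) = 0.550180
P(Bus A 2 inoperative) [OR] = 1 − (1−0.550180) × (1−0.23) × (1−0.30) = 0.757547
P(Data center power outage) [AND] = 0.658074 × 0.132600 × 0.757547 = 0.066104
Rounded to 4 decimal places: P(Data center power outage) ≈ 0.0661.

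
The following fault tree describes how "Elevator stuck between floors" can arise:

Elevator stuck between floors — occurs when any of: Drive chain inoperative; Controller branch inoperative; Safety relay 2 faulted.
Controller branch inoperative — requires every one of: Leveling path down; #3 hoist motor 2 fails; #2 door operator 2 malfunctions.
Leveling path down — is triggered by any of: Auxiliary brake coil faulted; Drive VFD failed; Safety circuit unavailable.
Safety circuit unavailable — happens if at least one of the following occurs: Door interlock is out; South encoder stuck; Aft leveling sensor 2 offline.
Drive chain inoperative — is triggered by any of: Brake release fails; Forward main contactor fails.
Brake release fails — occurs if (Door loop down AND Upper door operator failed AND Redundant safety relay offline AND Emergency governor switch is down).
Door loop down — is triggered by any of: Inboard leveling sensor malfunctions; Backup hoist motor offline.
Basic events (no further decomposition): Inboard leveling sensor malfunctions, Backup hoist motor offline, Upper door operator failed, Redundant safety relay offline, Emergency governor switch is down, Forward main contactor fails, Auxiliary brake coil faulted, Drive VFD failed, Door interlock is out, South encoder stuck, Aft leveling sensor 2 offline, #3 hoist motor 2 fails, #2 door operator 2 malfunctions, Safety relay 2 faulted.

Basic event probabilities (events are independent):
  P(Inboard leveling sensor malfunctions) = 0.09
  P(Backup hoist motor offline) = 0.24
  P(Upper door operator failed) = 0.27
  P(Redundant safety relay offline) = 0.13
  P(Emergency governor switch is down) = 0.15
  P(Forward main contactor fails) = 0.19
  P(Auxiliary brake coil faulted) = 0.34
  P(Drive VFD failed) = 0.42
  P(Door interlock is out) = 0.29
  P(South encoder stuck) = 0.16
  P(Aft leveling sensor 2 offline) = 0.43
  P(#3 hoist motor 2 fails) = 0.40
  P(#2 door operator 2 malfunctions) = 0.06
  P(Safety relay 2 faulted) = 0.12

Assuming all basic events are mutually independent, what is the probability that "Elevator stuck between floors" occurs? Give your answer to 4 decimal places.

0.3032

P(Door loop down) [OR] = 1 − (1−0.09) × (1−0.24) = 0.308400
P(Brake release fails) [AND] = 0.308400 × 0.27 × 0.13 × 0.15 = 0.001624
P(Drive chain inoperative) [OR] = 1 − (1−0.001624) × (1−0.19) = 0.191315
P(Safety circuit unavailable) [OR] = 1 − (1−0.29) × (1−0.16) × (1−0.43) = 0.660052
P(Leveling path down) [OR] = 1 − (1−0.34) × (1−0.42) × (1−0.660052) = 0.869868
P(Controller branch inoperative) [AND] = 0.869868 × 0.40 × 0.06 = 0.020877
P(Elevator stuck between floors) [OR] = 1 − (1−0.191315) × (1−0.020877) × (1−0.12) = 0.303214
Rounded to 4 decimal places: P(Elevator stuck between floors) ≈ 0.3032.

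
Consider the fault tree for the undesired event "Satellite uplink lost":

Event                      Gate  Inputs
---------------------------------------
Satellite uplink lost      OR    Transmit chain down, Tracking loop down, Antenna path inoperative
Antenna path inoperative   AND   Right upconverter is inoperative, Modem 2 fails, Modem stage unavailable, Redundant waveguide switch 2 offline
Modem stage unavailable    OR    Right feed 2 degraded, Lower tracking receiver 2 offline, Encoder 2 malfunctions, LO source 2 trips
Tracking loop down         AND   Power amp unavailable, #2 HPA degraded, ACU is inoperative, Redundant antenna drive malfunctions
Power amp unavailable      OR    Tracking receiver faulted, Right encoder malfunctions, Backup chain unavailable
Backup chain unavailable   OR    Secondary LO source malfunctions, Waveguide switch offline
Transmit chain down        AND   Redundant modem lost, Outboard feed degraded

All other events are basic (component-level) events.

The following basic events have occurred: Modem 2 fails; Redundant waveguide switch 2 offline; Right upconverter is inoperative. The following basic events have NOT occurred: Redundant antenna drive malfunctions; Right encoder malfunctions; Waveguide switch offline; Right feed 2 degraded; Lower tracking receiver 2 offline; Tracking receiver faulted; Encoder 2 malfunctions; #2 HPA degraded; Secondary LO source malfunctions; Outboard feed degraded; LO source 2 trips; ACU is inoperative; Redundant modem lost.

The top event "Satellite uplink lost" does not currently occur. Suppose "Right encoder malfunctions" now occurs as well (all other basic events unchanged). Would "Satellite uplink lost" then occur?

Counterfactual: set "Right encoder malfunctions" to occurred.
Transmit chain down [AND]: Redundant modem lost=not, Outboard feed degraded=not → not all inputs occur → does not occur.
Backup chain unavailable [OR]: Secondary LO source malfunctions=not, Waveguide switch offline=not → no input occurs → does not occur.
Power amp unavailable [OR]: Tracking receiver faulted=not, Right encoder malfunctions=occurs, Backup chain unavailable=not → at least one input occurs → occurs.
Tracking loop down [AND]: Power amp unavailable=occurs, #2 HPA degraded=not, ACU is inoperative=not, Redundant antenna drive malfunctions=not → not all inputs occur → does not occur.
Modem stage unavailable [OR]: Right feed 2 degraded=not, Lower tracking receiver 2 offline=not, Encoder 2 malfunctions=not, LO source 2 trips=not → no input occurs → does not occur.
Antenna path inoperative [AND]: Right upconverter is inoperative=occurs, Modem 2 fails=occurs, Modem stage unavailable=not, Redundant waveguide switch 2 offline=occurs → not all inputs occur → does not occur.
Satellite uplink lost [OR]: Transmit chain down=not, Tracking loop down=not, Antenna path inoperative=not → no input occurs → does not occur.

No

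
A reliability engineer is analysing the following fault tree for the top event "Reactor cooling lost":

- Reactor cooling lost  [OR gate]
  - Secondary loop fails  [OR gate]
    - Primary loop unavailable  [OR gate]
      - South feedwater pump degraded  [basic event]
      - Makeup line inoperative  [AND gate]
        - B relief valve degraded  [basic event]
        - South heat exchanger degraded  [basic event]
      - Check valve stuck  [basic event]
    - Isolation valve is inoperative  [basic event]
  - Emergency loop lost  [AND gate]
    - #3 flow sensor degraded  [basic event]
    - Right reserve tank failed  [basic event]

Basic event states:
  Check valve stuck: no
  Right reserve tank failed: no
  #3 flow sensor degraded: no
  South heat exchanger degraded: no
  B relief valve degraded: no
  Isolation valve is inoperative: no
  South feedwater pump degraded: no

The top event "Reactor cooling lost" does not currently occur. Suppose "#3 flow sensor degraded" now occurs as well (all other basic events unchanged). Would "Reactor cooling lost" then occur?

Counterfactual: set "#3 flow sensor degraded" to occurred.
Makeup line inoperative [AND]: B relief valve degraded=not, South heat exchanger degraded=not → not all inputs occur → does not occur.
Primary loop unavailable [OR]: South feedwater pump degraded=not, Makeup line inoperative=not, Check valve stuck=not → no input occurs → does not occur.
Secondary loop fails [OR]: Primary loop unavailable=not, Isolation valve is inoperative=not → no input occurs → does not occur.
Emergency loop lost [AND]: #3 flow sensor degraded=occurs, Right reserve tank failed=not → not all inputs occur → does not occur.
Reactor cooling lost [OR]: Secondary loop fails=not, Emergency loop lost=not → no input occurs → does not occur.

No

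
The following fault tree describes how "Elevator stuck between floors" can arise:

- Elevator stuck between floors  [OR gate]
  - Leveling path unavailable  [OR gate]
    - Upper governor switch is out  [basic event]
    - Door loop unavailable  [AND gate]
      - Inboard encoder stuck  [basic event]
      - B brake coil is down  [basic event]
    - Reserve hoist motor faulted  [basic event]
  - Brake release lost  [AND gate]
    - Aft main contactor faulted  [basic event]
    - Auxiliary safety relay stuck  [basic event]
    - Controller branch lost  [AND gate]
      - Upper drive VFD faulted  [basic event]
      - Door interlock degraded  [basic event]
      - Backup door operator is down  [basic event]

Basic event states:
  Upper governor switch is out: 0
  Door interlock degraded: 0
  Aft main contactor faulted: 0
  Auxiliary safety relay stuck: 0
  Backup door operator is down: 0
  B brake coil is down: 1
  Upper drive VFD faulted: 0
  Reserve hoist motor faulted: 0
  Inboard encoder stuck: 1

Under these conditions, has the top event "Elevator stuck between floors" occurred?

Door loop unavailable [AND]: Inboard encoder stuck=occurs, B brake coil is down=occurs → all inputs occur → occurs.
Leveling path unavailable [OR]: Upper governor switch is out=not, Door loop unavailable=occurs, Reserve hoist motor faulted=not → at least one input occurs → occurs.
Controller branch lost [AND]: Upper drive VFD faulted=not, Door interlock degraded=not, Backup door operator is down=not → not all inputs occur → does not occur.
Brake release lost [AND]: Aft main contactor faulted=not, Auxiliary safety relay stuck=not, Controller branch lost=not → not all inputs occur → does not occur.
Elevator stuck between floors [OR]: Leveling path unavailable=occurs, Brake release lost=not → at least one input occurs → occurs.

Yes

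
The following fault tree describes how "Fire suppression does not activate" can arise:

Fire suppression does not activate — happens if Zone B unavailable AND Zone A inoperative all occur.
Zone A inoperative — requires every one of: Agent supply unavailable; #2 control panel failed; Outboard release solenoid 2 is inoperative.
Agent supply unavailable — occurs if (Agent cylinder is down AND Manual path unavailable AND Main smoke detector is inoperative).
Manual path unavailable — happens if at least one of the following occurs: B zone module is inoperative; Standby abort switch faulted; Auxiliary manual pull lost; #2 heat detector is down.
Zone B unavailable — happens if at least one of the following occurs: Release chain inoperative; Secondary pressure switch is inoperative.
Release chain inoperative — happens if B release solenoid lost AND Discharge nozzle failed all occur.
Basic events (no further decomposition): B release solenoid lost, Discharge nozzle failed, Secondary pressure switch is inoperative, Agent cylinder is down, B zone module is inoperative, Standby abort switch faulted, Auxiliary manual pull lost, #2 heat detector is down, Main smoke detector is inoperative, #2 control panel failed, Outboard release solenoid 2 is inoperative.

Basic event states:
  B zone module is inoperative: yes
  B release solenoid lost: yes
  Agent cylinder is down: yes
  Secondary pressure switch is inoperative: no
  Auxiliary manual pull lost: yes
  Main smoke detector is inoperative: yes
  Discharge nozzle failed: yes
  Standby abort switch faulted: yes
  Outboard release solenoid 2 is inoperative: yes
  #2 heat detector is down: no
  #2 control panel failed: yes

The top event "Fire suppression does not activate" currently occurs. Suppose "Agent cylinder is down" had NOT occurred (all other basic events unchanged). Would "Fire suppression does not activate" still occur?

No

Counterfactual: set "Agent cylinder is down" to not occurred.
Release chain inoperative [AND]: B release solenoid lost=occurs, Discharge nozzle failed=occurs → all inputs occur → occurs.
Zone B unavailable [OR]: Release chain inoperative=occurs, Secondary pressure switch is inoperative=not → at least one input occurs → occurs.
Manual path unavailable [OR]: B zone module is inoperative=occurs, Standby abort switch faulted=occurs, Auxiliary manual pull lost=occurs, #2 heat detector is down=not → at least one input occurs → occurs.
Agent supply unavailable [AND]: Agent cylinder is down=not, Manual path unavailable=occurs, Main smoke detector is inoperative=occurs → not all inputs occur → does not occur.
Zone A inoperative [AND]: Agent supply unavailable=not, #2 control panel failed=occurs, Outboard release solenoid 2 is inoperative=occurs → not all inputs occur → does not occur.
Fire suppression does not activate [AND]: Zone B unavailable=occurs, Zone A inoperative=not → not all inputs occur → does not occur.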